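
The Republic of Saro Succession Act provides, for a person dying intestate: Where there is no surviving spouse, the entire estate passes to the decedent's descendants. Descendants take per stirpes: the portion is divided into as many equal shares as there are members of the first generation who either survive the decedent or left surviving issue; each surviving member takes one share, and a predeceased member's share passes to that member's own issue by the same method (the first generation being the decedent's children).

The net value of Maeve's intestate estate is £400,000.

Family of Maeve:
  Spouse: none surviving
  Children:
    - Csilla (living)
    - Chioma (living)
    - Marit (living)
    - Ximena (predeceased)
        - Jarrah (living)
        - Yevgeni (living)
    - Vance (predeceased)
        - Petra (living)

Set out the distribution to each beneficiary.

Csilla: £80,000; Chioma: £80,000; Marit: £80,000; Jarrah: £40,000; Yevgeni: £40,000; Petra: £80,000

The entire £400,000 passes to the descendants.
That amount (£400,000) is divided into 5 shares of £80,000: Csilla, Chioma, and Marit each take £80,000; Ximena's £80,000 share passes to Ximena's issue; Vance's £80,000 share passes to Vance's issue.
Ximena's share (£80,000) is divided into 2 shares of £40,000: Jarrah and Yevgeni each take £40,000.
Vance's share (£80,000) passes entirely to Petra.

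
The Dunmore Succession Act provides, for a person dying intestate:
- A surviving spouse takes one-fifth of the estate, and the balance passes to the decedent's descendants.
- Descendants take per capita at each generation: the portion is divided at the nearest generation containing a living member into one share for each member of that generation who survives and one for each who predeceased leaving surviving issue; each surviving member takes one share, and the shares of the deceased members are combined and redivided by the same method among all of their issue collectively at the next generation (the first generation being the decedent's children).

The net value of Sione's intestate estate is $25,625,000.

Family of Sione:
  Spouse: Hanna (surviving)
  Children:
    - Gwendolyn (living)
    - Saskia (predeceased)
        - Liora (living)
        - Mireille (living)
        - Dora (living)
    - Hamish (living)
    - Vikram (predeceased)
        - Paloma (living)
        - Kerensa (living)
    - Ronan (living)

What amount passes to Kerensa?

Kerensa receives $1,640,000.

Hanna takes one-fifth of $25,625,000 = $5,125,000. The remaining $20,500,000 passes to the descendants.
The descendants' portion ($20,500,000) is divided at the children's generation into 5 shares of $4,100,000. Gwendolyn, Hamish, and Ronan each take $4,100,000. The 2 shares of the deceased (Saskia and Vikram) are combined into a pool of $8,200,000.
That pool ($8,200,000) is divided at the grandchildren's generation equally among Liora, Mireille, Dora, Paloma, and Kerensa: $1,640,000 each.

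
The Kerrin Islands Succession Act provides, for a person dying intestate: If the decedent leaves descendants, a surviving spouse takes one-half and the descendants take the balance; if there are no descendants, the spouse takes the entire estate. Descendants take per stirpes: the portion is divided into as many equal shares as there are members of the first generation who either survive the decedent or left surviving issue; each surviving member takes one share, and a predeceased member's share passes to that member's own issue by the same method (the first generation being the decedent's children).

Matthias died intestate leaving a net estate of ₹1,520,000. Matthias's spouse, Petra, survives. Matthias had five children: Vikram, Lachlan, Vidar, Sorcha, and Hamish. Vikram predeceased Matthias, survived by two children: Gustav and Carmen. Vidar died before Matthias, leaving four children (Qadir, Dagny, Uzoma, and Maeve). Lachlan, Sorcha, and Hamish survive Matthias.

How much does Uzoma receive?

Petra takes one-half of ₹1,520,000 = ₹760,000. The remaining ₹760,000 passes to the descendants.
The descendants' portion (₹760,000) is divided into 5 shares of ₹152,000: Lachlan, Sorcha, and Hamish each take ₹152,000; Vikram's ₹152,000 share passes to Vikram's issue; Vidar's ₹152,000 share passes to Vidar's issue.
Vikram's share (₹152,000) is divided into 2 shares of ₹76,000: Gustav and Carmen each take ₹76,000.
Vidar's share (₹152,000) is divided into 4 shares of ₹38,000: Qadir, Dagny, Uzoma, and Maeve each take ₹38,000.

Uzoma receives ₹38,000.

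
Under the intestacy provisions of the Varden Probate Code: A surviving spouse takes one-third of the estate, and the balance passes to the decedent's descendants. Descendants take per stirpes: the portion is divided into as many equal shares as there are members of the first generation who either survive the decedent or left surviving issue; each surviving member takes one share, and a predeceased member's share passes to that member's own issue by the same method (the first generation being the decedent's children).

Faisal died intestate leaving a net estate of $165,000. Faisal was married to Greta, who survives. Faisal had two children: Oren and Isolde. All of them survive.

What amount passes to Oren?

Greta takes one-third of $165,000 = $55,000. The remaining $110,000 passes to the descendants.
The descendants' portion ($110,000) is divided into 2 shares of $55,000: Oren and Isolde each take $55,000.

Oren receives $55,000.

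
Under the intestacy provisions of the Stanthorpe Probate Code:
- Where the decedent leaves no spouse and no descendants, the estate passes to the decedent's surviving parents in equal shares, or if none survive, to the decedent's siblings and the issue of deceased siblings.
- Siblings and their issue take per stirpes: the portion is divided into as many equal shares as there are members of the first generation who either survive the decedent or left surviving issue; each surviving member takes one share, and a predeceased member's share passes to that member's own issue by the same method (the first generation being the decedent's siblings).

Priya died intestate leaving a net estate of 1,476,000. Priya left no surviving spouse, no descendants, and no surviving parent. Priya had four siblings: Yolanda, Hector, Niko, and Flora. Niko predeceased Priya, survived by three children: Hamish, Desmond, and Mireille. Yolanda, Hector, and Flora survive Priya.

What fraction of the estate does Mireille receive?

The entire 1,476,000 passes to the siblings and their issue.
That amount (1,476,000) is divided into 4 shares of 369,000: Yolanda, Hector, and Flora each take 369,000; Niko's 369,000 share passes to Niko's issue.
Niko's share (369,000) is divided into 3 shares of 123,000: Hamish, Desmond, and Mireille each take 123,000.

Mireille receives 1/12 of the estate.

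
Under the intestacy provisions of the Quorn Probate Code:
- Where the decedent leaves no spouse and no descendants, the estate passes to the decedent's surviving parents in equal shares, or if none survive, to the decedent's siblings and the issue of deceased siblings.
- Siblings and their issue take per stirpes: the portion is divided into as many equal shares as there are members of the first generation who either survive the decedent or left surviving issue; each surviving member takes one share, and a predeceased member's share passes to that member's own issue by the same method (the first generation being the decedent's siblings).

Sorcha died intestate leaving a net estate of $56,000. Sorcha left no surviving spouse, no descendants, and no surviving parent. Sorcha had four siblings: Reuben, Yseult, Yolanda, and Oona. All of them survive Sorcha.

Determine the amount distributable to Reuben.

Reuben receives $14,000.

The entire $56,000 passes to the siblings and their issue.
That amount ($56,000) is divided into 4 shares of $14,000: Reuben, Yseult, Yolanda, and Oona each take $14,000.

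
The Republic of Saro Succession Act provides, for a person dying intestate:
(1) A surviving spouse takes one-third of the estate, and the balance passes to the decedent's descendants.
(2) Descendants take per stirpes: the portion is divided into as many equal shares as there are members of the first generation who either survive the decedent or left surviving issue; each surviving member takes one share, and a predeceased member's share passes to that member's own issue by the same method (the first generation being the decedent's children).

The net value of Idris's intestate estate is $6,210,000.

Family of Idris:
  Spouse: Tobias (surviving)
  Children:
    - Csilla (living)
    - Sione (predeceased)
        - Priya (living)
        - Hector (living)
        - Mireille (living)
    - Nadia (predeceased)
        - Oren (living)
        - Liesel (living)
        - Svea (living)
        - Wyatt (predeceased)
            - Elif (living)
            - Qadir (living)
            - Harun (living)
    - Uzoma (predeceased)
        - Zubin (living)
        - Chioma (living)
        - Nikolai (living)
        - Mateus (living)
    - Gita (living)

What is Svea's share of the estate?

Tobias takes one-third of $6,210,000 = $2,070,000. The remaining $4,140,000 passes to the descendants.
The descendants' portion ($4,140,000) is divided into 5 shares of $828,000: Csilla and Gita each take $828,000; Sione's $828,000 share passes to Sione's issue; Nadia's $828,000 share passes to Nadia's issue; Uzoma's $828,000 share passes to Uzoma's issue.
Sione's share ($828,000) is divided into 3 shares of $276,000: Priya, Hector, and Mireille each take $276,000.
Nadia's share ($828,000) is divided into 4 shares of $207,000: Oren, Liesel, and Svea each take $207,000; Wyatt's $207,000 share passes to Wyatt's issue.
Wyatt's share ($207,000) is divided into 3 shares of $69,000: Elif, Qadir, and Harun each take $69,000.
Uzoma's share ($828,000) is divided into 4 shares of $207,000: Zubin, Chioma, Nikolai, and Mateus each take $207,000.

Svea receives $207,000.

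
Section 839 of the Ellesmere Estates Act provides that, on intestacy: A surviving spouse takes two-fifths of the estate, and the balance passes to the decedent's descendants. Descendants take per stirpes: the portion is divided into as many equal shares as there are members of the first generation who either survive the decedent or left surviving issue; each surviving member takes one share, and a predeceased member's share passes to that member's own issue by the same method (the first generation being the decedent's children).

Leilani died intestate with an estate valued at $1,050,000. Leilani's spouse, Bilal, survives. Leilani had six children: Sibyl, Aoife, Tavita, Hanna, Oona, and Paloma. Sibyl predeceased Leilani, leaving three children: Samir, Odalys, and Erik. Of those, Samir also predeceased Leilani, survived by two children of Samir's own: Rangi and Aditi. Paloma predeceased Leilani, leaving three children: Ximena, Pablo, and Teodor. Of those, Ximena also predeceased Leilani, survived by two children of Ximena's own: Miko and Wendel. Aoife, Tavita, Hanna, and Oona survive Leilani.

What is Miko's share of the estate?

Bilal takes two-fifths of $1,050,000 = $420,000. The remaining $630,000 passes to the descendants.
The descendants' portion ($630,000) is divided into 6 shares of $105,000: Aoife, Tavita, Hanna, and Oona each take $105,000; Sibyl's $105,000 share passes to Sibyl's issue; Paloma's $105,000 share passes to Paloma's issue.
Sibyl's share ($105,000) is divided into 3 shares of $35,000: Odalys and Erik each take $35,000; Samir's $35,000 share passes to Samir's issue.
Samir's share ($35,000) is divided into 2 shares of $17,500: Rangi and Aditi each take $17,500.
Paloma's share ($105,000) is divided into 3 shares of $35,000: Pablo and Teodor each take $35,000; Ximena's $35,000 share passes to Ximena's issue.
Ximena's share ($35,000) is divided into 2 shares of $17,500: Miko and Wendel each take $17,500.

Miko receives $17,500.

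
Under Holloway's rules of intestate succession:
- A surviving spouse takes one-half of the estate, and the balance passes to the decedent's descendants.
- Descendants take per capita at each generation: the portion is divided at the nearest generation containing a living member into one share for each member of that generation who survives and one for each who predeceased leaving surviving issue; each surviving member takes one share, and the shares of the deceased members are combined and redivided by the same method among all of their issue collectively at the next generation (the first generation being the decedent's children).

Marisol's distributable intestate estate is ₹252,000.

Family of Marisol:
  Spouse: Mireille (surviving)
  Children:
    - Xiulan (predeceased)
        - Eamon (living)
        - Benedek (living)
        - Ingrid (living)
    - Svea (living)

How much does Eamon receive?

Eamon receives ₹21,000.

Mireille takes one-half of ₹252,000 = ₹126,000. The remaining ₹126,000 passes to the descendants.
The descendants' portion (₹126,000) is divided at the children's generation into 2 shares of ₹63,000. Svea takes ₹63,000. The remaining share for the deceased Xiulan (₹63,000) is carried to the next generation.
That pool (₹63,000) is divided at the grandchildren's generation equally among Eamon, Benedek, and Ingrid: ₹21,000 each.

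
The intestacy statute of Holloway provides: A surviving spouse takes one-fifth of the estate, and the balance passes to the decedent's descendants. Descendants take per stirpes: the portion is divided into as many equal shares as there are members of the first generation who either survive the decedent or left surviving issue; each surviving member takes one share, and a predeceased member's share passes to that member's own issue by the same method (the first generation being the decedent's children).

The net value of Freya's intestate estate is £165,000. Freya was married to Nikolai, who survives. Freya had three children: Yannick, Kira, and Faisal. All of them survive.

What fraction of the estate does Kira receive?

Kira receives 4/15 of the estate.

Nikolai takes one-fifth of £165,000 = £33,000. The remaining £132,000 passes to the descendants.
The descendants' portion (£132,000) is divided into 3 shares of £44,000: Yannick, Kira, and Faisal each take £44,000.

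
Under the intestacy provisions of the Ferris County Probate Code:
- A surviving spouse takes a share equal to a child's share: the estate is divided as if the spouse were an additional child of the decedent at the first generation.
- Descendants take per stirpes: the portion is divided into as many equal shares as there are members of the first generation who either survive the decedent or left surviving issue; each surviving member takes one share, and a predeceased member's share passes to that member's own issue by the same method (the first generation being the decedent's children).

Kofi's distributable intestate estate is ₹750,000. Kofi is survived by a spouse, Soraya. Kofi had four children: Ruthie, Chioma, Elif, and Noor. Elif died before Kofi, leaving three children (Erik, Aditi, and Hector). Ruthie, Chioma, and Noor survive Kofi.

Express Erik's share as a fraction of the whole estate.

Erik receives 1/15 of the estate.

The spouse counts as an additional share at the children's level, so there are 5 primary shares of ₹150,000. Soraya takes one such share (₹150,000).
The children's combined portion (₹600,000) is divided into 4 shares of ₹150,000: Ruthie, Chioma, and Noor each take ₹150,000; Elif's ₹150,000 share passes to Elif's issue.
Elif's share (₹150,000) is divided into 3 shares of ₹50,000: Erik, Aditi, and Hector each take ₹50,000.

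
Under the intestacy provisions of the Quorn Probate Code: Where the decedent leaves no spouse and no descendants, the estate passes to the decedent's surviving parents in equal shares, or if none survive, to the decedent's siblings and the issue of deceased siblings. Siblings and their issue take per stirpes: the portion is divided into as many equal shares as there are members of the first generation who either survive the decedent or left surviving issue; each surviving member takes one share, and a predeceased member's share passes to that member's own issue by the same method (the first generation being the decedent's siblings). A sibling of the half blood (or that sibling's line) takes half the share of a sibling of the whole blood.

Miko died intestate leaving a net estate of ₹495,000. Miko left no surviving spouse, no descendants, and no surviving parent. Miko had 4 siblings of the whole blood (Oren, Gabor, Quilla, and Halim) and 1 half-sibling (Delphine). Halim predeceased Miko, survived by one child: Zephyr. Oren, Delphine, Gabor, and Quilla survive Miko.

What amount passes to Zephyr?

Zephyr receives ₹110,000.

The entire ₹495,000 passes to the siblings and their issue.
Counting each half-blood sibling's line as half a unit, there are 9/2 units in ₹495,000, so one unit is ₹110,000. Whole-blood lines (Oren, Gabor, Quilla, and Halim) take ₹110,000 each; half-blood lines (Delphine) take ₹55,000 each.
Halim's share (₹110,000) passes entirely to Zephyr.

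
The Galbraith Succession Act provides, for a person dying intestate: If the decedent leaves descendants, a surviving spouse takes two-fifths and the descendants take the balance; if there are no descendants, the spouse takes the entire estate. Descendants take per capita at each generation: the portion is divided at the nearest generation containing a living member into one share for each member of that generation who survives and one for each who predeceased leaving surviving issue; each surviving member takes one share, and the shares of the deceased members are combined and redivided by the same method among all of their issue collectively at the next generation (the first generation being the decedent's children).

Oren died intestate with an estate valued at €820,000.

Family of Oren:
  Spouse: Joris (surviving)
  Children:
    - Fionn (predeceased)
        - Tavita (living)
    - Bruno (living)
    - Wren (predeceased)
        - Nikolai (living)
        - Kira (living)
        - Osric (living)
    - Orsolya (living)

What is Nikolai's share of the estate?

Nikolai receives €61,500.

Joris takes two-fifths of €820,000 = €328,000. The remaining €492,000 passes to the descendants.
The descendants' portion (€492,000) is divided at the children's generation into 4 shares of €123,000. Bruno and Orsolya each take €123,000. The 2 shares of the deceased (Fionn and Wren) are combined into a pool of €246,000.
That pool (€246,000) is divided at the grandchildren's generation equally among Tavita, Nikolai, Kira, and Osric: €61,500 each.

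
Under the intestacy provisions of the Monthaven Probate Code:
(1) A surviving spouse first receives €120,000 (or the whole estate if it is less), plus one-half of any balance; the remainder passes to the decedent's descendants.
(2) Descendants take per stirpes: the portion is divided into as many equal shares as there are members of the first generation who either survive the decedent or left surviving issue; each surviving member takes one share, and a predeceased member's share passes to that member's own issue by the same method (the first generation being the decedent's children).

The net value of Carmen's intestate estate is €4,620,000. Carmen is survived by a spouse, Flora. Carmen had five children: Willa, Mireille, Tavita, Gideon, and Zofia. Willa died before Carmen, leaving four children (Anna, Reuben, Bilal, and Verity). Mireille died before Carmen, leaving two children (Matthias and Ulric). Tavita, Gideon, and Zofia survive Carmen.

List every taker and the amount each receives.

Flora: €2,370,000; Anna: €112,500; Reuben: €112,500; Bilal: €112,500; Verity: €112,500; Matthias: €225,000; Ulric: €225,000; Tavita: €450,000; Gideon: €450,000; Zofia: €450,000

Flora first takes €120,000, leaving a balance of €4,500,000. Flora then takes one-half of the balance (€2,250,000), for a total of €2,370,000. The remaining €2,250,000 passes to the descendants.
The descendants' portion (€2,250,000) is divided into 5 shares of €450,000: Tavita, Gideon, and Zofia each take €450,000; Willa's €450,000 share passes to Willa's issue; Mireille's €450,000 share passes to Mireille's issue.
Willa's share (€450,000) is divided into 4 shares of €112,500: Anna, Reuben, Bilal, and Verity each take €112,500.
Mireille's share (€450,000) is divided into 2 shares of €225,000: Matthias and Ulric each take €225,000.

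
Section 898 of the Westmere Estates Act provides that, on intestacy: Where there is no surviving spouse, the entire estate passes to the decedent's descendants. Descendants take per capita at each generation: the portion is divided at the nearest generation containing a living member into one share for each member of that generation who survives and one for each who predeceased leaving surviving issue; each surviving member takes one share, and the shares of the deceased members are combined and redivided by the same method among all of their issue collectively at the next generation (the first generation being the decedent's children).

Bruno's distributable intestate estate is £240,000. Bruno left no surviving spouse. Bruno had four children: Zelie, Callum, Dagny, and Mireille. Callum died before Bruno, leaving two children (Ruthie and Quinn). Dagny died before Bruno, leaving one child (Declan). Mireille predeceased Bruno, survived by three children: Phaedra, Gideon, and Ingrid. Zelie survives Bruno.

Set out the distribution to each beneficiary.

Zelie: £60,000; Ruthie: £30,000; Quinn: £30,000; Declan: £30,000; Phaedra: £30,000; Gideon: £30,000; Ingrid: £30,000

The entire £240,000 passes to the descendants.
That amount (£240,000) is divided at the children's generation into 4 shares of £60,000. Zelie takes £60,000. The 3 shares of the deceased (Callum, Dagny, and Mireille) are combined into a pool of £180,000.
That pool (£180,000) is divided at the grandchildren's generation equally among Ruthie, Quinn, Declan, Phaedra, Gideon, and Ingrid: £30,000 each.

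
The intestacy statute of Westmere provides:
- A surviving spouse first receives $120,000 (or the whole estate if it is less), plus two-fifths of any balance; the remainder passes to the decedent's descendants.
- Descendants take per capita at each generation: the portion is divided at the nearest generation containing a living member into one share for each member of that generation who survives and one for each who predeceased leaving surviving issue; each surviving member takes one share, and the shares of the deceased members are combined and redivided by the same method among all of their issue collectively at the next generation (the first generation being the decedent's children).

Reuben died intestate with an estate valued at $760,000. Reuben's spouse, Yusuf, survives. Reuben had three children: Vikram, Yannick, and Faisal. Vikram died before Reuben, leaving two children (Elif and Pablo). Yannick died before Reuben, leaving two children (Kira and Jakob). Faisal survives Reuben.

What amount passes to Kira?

Yusuf first takes $120,000, leaving a balance of $640,000. Yusuf then takes two-fifths of the balance ($256,000), for a total of $376,000. The remaining $384,000 passes to the descendants.
The descendants' portion ($384,000) is divided at the children's generation into 3 shares of $128,000. Faisal takes $128,000. The 2 shares of the deceased (Vikram and Yannick) are combined into a pool of $256,000.
That pool ($256,000) is divided at the grandchildren's generation equally among Elif, Pablo, Kira, and Jakob: $64,000 each.

Kira receives $64,000.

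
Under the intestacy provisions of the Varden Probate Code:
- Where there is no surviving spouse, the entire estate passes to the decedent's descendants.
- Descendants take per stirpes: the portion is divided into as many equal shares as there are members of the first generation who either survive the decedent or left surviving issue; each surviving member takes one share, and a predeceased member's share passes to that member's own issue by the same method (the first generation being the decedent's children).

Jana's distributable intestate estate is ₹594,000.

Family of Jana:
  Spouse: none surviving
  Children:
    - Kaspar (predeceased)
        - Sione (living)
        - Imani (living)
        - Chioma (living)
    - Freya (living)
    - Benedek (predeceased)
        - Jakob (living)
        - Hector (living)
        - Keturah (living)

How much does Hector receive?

Hector receives ₹66,000.

The entire ₹594,000 passes to the descendants.
That amount (₹594,000) is divided into 3 shares of ₹198,000: Freya takes ₹198,000; Kaspar's ₹198,000 share passes to Kaspar's issue; Benedek's ₹198,000 share passes to Benedek's issue.
Kaspar's share (₹198,000) is divided into 3 shares of ₹66,000: Sione, Imani, and Chioma each take ₹66,000.
Benedek's share (₹198,000) is divided into 3 shares of ₹66,000: Jakob, Hector, and Keturah each take ₹66,000.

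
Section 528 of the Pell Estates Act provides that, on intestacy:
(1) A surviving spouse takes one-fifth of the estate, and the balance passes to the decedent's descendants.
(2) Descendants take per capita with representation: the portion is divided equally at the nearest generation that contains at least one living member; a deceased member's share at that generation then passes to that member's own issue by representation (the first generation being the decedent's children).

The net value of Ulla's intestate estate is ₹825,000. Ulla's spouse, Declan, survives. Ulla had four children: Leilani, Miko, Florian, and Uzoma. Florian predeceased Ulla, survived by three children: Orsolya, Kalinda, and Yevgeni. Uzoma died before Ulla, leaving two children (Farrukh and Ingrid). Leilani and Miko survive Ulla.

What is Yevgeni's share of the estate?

Declan takes one-fifth of ₹825,000 = ₹165,000. The remaining ₹660,000 passes to the descendants.
The descendants' portion (₹660,000) is divided into 4 shares of ₹165,000: Leilani and Miko each take ₹165,000; Florian's ₹165,000 share passes to Florian's issue; Uzoma's ₹165,000 share passes to Uzoma's issue.
Florian's share (₹165,000) is divided into 3 shares of ₹55,000: Orsolya, Kalinda, and Yevgeni each take ₹55,000.
Uzoma's share (₹165,000) is divided into 2 shares of ₹82,500: Farrukh and Ingrid each take ₹82,500.

Yevgeni receives ₹55,000.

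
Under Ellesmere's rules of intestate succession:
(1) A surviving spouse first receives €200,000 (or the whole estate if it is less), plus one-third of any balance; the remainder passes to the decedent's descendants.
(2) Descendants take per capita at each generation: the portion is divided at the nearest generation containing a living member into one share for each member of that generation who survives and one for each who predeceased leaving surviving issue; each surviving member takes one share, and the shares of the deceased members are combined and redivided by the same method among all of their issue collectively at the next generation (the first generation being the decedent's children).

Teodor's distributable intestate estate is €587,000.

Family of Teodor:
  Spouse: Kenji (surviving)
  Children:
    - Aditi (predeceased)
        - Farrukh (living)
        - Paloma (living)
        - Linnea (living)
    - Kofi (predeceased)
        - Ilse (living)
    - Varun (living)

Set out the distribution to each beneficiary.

Kenji first takes €200,000, leaving a balance of €387,000. Kenji then takes one-third of the balance (€129,000), for a total of €329,000. The remaining €258,000 passes to the descendants.
The descendants' portion (€258,000) is divided at the children's generation into 3 shares of €86,000. Varun takes €86,000. The 2 shares of the deceased (Aditi and Kofi) are combined into a pool of €172,000.
That pool (€172,000) is divided at the grandchildren's generation equally among Farrukh, Paloma, Linnea, and Ilse: €43,000 each.

Kenji: €329,000; Farrukh: €43,000; Paloma: €43,000; Linnea: €43,000; Ilse: €43,000; Varun: €86,000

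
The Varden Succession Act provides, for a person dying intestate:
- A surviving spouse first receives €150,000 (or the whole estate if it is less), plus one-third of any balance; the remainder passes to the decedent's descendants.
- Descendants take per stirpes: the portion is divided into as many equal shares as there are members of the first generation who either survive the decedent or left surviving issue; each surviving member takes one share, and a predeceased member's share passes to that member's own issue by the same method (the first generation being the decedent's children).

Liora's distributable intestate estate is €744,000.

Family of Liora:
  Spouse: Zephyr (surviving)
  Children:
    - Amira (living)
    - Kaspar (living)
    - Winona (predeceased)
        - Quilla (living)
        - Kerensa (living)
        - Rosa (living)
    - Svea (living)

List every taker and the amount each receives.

Zephyr first takes €150,000, leaving a balance of €594,000. Zephyr then takes one-third of the balance (€198,000), for a total of €348,000. The remaining €396,000 passes to the descendants.
The descendants' portion (€396,000) is divided into 4 shares of €99,000: Amira, Kaspar, and Svea each take €99,000; Winona's €99,000 share passes to Winona's issue.
Winona's share (€99,000) is divided into 3 shares of €33,000: Quilla, Kerensa, and Rosa each take €33,000.

Zephyr: €348,000; Amira: €99,000; Kaspar: €99,000; Quilla: €33,000; Kerensa: €33,000; Rosa: €33,000; Svea: €99,000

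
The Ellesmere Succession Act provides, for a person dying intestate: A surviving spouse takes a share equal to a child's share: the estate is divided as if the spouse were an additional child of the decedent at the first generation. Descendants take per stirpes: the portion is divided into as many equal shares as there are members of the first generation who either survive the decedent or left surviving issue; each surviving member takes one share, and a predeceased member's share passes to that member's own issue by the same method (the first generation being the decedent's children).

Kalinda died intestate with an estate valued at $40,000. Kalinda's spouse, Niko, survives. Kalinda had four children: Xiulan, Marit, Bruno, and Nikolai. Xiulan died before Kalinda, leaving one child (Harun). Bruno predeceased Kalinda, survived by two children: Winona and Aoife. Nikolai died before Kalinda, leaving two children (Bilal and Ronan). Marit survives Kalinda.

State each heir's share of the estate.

Niko: $8,000; Harun: $8,000; Marit: $8,000; Winona: $4,000; Aoife: $4,000; Bilal: $4,000; Ronan: $4,000

The spouse counts as an additional share at the children's level, so there are 5 primary shares of $8,000. Niko takes one such share ($8,000).
The children's combined portion ($32,000) is divided into 4 shares of $8,000: Marit takes $8,000; Xiulan's $8,000 share passes to Xiulan's issue; Bruno's $8,000 share passes to Bruno's issue; Nikolai's $8,000 share passes to Nikolai's issue.
Xiulan's share ($8,000) passes entirely to Harun.
Bruno's share ($8,000) is divided into 2 shares of $4,000: Winona and Aoife each take $4,000.
Nikolai's share ($8,000) is divided into 2 shares of $4,000: Bilal and Ronan each take $4,000.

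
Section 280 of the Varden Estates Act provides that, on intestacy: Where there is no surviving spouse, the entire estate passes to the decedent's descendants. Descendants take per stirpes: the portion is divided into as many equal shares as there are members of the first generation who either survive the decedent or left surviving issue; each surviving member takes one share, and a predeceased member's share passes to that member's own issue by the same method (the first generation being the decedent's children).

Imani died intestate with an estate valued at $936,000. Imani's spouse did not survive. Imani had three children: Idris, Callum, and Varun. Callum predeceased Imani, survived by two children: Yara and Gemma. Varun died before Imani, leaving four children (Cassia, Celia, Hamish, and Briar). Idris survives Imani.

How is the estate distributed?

The entire $936,000 passes to the descendants.
That amount ($936,000) is divided into 3 shares of $312,000: Idris takes $312,000; Callum's $312,000 share passes to Callum's issue; Varun's $312,000 share passes to Varun's issue.
Callum's share ($312,000) is divided into 2 shares of $156,000: Yara and Gemma each take $156,000.
Varun's share ($312,000) is divided into 4 shares of $78,000: Cassia, Celia, Hamish, and Briar each take $78,000.

Idris: $312,000; Yara: $156,000; Gemma: $156,000; Cassia: $78,000; Celia: $78,000; Hamish: $78,000; Briar: $78,000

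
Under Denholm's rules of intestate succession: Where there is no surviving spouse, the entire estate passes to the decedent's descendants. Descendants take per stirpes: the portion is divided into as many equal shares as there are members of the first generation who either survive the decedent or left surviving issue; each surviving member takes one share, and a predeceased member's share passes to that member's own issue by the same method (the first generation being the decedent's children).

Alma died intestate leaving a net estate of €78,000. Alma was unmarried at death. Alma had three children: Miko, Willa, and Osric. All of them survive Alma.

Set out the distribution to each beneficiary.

The entire €78,000 passes to the descendants.
That amount (€78,000) is divided into 3 shares of €26,000: Miko, Willa, and Osric each take €26,000.

Miko: €26,000; Willa: €26,000; Osric: €26,000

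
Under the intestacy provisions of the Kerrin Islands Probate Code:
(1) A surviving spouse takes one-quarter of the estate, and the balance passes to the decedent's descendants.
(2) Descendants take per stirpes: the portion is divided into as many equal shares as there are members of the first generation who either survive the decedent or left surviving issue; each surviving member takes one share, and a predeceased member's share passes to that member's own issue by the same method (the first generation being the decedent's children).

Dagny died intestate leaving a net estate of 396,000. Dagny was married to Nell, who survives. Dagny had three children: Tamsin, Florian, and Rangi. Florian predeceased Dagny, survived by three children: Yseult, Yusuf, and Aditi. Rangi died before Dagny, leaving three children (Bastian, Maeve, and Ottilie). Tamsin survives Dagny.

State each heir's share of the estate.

Nell: 99,000; Tamsin: 99,000; Yseult: 33,000; Yusuf: 33,000; Aditi: 33,000; Bastian: 33,000; Maeve: 33,000; Ottilie: 33,000

Nell takes one-quarter of 396,000 = 99,000. The remaining 297,000 passes to the descendants.
The descendants' portion (297,000) is divided into 3 shares of 99,000: Tamsin takes 99,000; Florian's 99,000 share passes to Florian's issue; Rangi's 99,000 share passes to Rangi's issue.
Florian's share (99,000) is divided into 3 shares of 33,000: Yseult, Yusuf, and Aditi each take 33,000.
Rangi's share (99,000) is divided into 3 shares of 33,000: Bastian, Maeve, and Ottilie each take 33,000.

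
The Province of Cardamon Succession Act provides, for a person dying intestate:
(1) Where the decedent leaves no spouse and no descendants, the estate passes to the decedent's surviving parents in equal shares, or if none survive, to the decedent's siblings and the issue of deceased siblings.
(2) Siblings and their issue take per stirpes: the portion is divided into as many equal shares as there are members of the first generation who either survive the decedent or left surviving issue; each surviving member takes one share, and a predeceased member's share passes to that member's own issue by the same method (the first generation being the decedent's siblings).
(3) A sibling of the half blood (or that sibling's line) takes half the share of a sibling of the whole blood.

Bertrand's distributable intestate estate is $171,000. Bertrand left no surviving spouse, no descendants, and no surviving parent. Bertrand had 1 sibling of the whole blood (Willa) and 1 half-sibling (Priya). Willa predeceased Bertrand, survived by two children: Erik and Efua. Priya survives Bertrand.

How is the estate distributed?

The entire $171,000 passes to the siblings and their issue.
Counting each half-blood sibling's line as half a unit, there are 3/2 units in $171,000, so one unit is $114,000. Whole-blood lines (Willa) take $114,000 each; half-blood lines (Priya) take $57,000 each.
Willa's share ($114,000) is divided into 2 shares of $57,000: Erik and Efua each take $57,000.

Priya: $57,000; Erik: $57,000; Efua: $57,000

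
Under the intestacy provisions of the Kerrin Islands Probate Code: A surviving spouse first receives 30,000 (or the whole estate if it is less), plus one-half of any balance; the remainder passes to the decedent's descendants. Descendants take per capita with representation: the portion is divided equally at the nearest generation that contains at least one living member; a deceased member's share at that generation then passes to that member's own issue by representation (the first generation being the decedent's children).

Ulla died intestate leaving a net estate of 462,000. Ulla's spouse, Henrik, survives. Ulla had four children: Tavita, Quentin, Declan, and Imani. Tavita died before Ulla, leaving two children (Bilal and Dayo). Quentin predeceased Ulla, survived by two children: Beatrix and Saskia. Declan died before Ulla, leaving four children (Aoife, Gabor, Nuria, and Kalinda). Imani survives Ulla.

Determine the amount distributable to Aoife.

Aoife receives 13,500.

Henrik first takes 30,000, leaving a balance of 432,000. Henrik then takes one-half of the balance (216,000), for a total of 246,000. The remaining 216,000 passes to the descendants.
The descendants' portion (216,000) is divided into 4 shares of 54,000: Imani takes 54,000; Tavita's 54,000 share passes to Tavita's issue; Quentin's 54,000 share passes to Quentin's issue; Declan's 54,000 share passes to Declan's issue.
Tavita's share (54,000) is divided into 2 shares of 27,000: Bilal and Dayo each take 27,000.
Quentin's share (54,000) is divided into 2 shares of 27,000: Beatrix and Saskia each take 27,000.
Declan's share (54,000) is divided into 4 shares of 13,500: Aoife, Gabor, Nuria, and Kalinda each take 13,500.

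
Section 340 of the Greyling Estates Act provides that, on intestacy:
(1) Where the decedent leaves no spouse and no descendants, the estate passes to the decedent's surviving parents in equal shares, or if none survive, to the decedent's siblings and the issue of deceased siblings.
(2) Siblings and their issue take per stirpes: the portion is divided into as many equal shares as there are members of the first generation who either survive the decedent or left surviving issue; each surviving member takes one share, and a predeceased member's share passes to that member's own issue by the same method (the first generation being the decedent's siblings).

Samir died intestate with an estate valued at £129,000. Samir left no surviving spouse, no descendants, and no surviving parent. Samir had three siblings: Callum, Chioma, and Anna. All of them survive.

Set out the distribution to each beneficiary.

Callum: £43,000; Chioma: £43,000; Anna: £43,000

The entire £129,000 passes to the siblings and their issue.
That amount (£129,000) is divided into 3 shares of £43,000: Callum, Chioma, and Anna each take £43,000.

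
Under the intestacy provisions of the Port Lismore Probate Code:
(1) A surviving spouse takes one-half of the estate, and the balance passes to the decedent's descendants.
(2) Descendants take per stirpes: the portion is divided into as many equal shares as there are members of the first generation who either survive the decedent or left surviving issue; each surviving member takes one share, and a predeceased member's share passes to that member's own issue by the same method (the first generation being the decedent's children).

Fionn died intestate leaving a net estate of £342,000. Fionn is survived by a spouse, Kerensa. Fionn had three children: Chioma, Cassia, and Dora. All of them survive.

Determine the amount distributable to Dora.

Dora receives £57,000.

Kerensa takes one-half of £342,000 = £171,000. The remaining £171,000 passes to the descendants.
The descendants' portion (£171,000) is divided into 3 shares of £57,000: Chioma, Cassia, and Dora each take £57,000.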